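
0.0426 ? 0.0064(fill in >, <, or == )>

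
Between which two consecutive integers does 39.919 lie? 39 and 40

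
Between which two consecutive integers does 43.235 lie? 43 and 44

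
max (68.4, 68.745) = 68.745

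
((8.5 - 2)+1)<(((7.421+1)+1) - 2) False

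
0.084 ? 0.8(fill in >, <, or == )<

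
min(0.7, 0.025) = 0.025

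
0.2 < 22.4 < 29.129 True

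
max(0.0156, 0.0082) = 0.0156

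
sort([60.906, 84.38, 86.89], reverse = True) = [86.89, 84.38, 60.906]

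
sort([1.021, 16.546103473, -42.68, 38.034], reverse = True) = [38.034, 16.546103473, 1.021, -42.68]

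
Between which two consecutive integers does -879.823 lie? -880 and -879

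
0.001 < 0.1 True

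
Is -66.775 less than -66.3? Yes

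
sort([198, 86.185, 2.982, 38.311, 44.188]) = [2.982, 38.311, 44.188, 86.185, 198]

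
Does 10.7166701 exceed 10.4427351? Yes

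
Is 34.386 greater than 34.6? No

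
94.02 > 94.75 False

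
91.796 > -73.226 True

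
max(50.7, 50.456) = 50.7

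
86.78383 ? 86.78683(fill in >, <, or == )<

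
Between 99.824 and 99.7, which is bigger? 99.824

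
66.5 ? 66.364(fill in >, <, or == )>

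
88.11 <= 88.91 True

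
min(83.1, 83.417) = 83.1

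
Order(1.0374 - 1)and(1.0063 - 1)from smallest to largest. (1.0063 - 1), (1.0374 - 1)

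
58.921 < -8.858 False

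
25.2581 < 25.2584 True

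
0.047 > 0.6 False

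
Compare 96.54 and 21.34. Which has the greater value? 96.54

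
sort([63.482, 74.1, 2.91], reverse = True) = [74.1, 63.482, 2.91]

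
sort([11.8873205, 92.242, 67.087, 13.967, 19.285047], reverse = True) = [92.242, 67.087, 19.285047, 13.967, 11.8873205]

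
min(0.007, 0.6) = 0.007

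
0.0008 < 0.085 True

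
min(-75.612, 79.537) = -75.612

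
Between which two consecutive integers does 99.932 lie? 99 and 100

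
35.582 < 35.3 False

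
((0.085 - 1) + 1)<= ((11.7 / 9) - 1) True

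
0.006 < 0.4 True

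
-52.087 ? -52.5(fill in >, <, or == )>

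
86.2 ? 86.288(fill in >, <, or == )<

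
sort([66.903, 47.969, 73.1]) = [47.969, 66.903, 73.1]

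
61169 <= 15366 False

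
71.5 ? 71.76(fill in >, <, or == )<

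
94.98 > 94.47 True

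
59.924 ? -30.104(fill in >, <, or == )>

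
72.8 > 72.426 True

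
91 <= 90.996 False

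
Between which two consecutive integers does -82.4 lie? -83 and -82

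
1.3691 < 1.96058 True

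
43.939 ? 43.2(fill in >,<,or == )>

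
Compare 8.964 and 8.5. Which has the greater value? 8.964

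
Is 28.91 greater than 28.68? Yes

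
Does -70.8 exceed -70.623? No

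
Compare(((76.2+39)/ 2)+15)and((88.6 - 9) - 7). They are equal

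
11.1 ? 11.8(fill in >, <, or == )<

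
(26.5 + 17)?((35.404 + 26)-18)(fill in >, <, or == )>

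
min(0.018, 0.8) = 0.018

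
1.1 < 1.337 True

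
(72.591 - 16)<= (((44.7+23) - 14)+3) True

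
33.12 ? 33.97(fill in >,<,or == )<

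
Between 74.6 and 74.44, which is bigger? 74.6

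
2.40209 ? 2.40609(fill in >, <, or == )<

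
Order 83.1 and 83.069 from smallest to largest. 83.069, 83.1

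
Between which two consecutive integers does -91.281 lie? -92 and -91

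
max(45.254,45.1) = 45.254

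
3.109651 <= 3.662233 True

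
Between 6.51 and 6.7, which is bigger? 6.7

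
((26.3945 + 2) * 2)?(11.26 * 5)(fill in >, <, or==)>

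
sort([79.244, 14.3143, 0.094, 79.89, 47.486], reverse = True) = [79.89, 79.244, 47.486, 14.3143, 0.094]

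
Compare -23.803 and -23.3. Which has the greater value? -23.3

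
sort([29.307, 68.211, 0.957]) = [0.957, 29.307, 68.211]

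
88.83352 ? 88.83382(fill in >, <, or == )<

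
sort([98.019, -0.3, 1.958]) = [-0.3, 1.958, 98.019]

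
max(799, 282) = 799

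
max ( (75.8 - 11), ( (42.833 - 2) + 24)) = 64.833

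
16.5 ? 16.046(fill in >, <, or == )>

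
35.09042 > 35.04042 True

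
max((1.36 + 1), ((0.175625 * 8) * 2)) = 2.81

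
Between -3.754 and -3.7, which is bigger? -3.7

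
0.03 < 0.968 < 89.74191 True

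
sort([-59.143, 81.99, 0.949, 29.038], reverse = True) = [81.99, 29.038, 0.949, -59.143]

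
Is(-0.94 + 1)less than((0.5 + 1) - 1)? Yes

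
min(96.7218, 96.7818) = 96.7218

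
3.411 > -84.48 True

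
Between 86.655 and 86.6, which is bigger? 86.655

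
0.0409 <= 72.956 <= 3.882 False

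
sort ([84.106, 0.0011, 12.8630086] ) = [0.0011, 12.8630086, 84.106]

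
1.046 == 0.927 False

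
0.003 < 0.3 True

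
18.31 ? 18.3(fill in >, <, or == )>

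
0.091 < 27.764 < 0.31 False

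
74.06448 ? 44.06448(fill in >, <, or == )>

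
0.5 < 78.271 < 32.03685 False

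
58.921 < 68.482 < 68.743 True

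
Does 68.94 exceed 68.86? Yes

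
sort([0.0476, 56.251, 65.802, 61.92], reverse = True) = [65.802, 61.92, 56.251, 0.0476]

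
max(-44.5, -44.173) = -44.173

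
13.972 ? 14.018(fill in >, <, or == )<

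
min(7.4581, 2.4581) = 2.4581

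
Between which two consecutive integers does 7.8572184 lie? 7 and 8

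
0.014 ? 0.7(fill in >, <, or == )<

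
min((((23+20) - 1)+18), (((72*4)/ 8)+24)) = 60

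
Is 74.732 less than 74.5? No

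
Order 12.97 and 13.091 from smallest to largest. 12.97, 13.091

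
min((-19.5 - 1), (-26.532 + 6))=-20.532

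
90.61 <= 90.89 True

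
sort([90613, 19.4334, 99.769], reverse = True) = [90613, 99.769, 19.4334]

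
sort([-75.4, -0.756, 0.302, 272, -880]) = [-880, -75.4, -0.756, 0.302, 272]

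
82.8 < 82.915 True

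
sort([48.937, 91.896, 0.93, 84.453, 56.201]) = [0.93, 48.937, 56.201, 84.453, 91.896]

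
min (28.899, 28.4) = 28.4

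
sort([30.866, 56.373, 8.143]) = [8.143, 30.866, 56.373]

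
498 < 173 False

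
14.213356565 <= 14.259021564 True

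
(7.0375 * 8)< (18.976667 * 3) True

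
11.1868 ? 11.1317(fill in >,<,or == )>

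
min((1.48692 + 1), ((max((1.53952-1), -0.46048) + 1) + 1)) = 2.48692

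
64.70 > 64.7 False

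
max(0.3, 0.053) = 0.3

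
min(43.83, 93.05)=43.83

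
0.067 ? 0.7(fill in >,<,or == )<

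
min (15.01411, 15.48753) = 15.01411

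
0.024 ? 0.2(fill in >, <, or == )<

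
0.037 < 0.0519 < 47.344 True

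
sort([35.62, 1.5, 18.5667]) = [1.5, 18.5667, 35.62]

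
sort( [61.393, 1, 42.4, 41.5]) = [1, 41.5, 42.4, 61.393]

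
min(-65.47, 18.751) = -65.47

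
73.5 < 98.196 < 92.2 False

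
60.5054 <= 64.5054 True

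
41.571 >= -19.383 True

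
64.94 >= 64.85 True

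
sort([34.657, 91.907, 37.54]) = [34.657, 37.54, 91.907]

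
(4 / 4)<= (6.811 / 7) False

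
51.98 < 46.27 False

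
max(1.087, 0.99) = 1.087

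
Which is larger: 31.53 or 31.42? 31.53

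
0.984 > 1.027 False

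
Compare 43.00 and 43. They are equal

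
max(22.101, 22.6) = 22.6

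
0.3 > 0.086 True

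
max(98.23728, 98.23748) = 98.23748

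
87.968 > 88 False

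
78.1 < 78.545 True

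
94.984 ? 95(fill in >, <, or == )<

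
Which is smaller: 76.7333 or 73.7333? 73.7333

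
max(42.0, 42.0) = 42.0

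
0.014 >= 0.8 False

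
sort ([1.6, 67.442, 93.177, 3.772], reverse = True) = [93.177, 67.442, 3.772, 1.6]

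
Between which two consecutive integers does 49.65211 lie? 49 and 50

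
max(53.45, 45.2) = 53.45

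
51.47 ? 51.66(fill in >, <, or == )<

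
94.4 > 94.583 False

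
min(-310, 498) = -310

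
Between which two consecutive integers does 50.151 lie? 50 and 51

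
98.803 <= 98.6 False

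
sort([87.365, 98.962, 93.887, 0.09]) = [0.09, 87.365, 93.887, 98.962]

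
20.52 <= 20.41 False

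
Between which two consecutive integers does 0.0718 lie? 0 and 1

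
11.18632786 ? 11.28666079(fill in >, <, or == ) <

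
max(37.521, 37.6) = 37.6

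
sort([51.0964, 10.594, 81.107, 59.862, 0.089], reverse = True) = [81.107, 59.862, 51.0964, 10.594, 0.089]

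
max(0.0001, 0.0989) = 0.0989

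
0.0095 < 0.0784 True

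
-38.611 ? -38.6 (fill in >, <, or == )<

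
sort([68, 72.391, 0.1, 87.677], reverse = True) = [87.677, 72.391, 68, 0.1]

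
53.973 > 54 False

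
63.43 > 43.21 True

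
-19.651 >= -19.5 False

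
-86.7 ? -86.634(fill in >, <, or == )<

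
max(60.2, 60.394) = 60.394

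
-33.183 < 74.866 True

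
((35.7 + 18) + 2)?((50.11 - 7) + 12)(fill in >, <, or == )>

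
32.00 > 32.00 False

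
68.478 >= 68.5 False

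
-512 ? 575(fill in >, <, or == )<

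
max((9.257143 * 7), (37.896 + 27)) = 64.896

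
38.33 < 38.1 False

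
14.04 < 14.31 True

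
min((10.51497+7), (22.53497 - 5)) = 17.51497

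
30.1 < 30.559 True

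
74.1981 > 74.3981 False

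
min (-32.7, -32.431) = -32.7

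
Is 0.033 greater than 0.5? No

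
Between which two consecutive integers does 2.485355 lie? 2 and 3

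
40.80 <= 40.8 True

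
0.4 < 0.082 False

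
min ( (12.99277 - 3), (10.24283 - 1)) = 9.24283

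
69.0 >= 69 True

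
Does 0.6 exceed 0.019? Yes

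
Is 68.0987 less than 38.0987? No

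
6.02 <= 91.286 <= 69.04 False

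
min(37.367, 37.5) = 37.367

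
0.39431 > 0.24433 True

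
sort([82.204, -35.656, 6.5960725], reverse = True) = [82.204, 6.5960725, -35.656]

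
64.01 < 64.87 True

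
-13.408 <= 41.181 True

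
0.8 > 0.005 True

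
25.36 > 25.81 False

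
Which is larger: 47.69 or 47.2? 47.69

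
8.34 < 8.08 False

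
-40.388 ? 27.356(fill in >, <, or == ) <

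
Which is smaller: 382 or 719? 382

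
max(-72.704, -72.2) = -72.2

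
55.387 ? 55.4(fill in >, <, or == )<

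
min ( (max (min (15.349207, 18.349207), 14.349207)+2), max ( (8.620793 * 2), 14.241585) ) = 17.241586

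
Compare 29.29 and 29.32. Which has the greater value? 29.32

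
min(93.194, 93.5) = 93.194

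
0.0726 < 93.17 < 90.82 False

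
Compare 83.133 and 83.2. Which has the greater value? 83.2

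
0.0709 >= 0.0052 True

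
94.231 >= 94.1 True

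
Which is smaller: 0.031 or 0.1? 0.031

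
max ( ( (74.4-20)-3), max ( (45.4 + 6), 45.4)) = 51.4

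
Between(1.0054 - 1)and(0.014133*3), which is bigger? (0.014133*3)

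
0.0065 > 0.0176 False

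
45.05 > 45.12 False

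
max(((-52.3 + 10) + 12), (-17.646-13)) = -30.3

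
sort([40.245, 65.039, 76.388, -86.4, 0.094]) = [-86.4, 0.094, 40.245, 65.039, 76.388]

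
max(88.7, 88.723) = 88.723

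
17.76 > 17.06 True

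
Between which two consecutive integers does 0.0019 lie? 0 and 1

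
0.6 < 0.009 False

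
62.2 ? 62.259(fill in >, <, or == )<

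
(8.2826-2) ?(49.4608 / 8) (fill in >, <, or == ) >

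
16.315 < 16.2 False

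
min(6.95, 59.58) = 6.95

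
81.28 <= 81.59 True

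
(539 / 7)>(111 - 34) False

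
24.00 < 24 False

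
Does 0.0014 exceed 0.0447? No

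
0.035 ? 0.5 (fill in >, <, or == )<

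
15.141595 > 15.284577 False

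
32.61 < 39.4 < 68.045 True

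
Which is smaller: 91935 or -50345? -50345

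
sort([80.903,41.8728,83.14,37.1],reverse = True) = [83.14,80.903,41.8728,37.1]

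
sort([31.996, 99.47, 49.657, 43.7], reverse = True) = [99.47, 49.657, 43.7, 31.996]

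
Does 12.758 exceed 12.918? No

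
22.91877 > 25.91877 False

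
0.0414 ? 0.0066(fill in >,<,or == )>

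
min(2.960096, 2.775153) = 2.775153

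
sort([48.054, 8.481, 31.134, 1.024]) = [1.024, 8.481, 31.134, 48.054]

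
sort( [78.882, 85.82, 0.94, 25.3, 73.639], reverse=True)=[85.82, 78.882, 73.639, 25.3, 0.94]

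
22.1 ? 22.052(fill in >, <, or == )>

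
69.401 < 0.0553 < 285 False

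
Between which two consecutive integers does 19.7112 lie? 19 and 20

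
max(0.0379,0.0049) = 0.0379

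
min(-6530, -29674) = -29674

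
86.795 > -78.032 True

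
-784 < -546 True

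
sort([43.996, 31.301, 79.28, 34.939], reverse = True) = [79.28, 43.996, 34.939, 31.301]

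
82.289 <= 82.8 True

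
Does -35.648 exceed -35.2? No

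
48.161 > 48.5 False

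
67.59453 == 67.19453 False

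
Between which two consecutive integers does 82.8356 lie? 82 and 83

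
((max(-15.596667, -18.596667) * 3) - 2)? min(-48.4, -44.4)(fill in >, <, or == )<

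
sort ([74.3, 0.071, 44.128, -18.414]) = [-18.414, 0.071, 44.128, 74.3]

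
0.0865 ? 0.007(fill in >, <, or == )>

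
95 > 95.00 False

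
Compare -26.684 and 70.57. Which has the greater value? 70.57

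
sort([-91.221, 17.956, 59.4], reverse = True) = [59.4, 17.956, -91.221]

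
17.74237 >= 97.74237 False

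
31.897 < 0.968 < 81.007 False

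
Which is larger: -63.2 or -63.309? -63.2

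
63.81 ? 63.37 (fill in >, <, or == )>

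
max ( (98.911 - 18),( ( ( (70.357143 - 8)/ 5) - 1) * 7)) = 80.911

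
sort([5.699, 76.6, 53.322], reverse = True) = [76.6, 53.322, 5.699]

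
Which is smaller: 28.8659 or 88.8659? 28.8659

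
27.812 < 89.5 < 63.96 False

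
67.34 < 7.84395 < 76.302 False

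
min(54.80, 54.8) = 54.80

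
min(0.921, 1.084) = 0.921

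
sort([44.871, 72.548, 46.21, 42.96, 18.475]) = [18.475, 42.96, 44.871, 46.21, 72.548]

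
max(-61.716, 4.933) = 4.933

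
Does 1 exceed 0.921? Yes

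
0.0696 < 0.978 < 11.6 True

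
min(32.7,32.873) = 32.7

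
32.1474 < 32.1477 True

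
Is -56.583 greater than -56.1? No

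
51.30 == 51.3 True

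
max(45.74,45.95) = 45.95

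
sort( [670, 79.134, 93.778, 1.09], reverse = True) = [670, 93.778, 79.134, 1.09]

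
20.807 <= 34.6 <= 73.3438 True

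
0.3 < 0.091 False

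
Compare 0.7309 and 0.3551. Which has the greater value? 0.7309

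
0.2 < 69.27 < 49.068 False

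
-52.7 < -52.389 True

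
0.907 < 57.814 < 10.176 False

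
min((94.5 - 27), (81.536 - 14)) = 67.5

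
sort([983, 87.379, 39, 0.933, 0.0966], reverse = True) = [983, 87.379, 39, 0.933, 0.0966]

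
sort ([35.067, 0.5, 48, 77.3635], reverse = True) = [77.3635, 48, 35.067, 0.5]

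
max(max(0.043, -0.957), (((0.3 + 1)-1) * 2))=0.6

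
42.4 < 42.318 False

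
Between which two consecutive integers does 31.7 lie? 31 and 32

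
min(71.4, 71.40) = 71.4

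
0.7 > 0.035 True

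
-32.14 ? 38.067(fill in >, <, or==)<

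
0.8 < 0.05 False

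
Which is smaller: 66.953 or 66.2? 66.2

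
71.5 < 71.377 False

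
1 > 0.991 True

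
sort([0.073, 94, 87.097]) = [0.073, 87.097, 94]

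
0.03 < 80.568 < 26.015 False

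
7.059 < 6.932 False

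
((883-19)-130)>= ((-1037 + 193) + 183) True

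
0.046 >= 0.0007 True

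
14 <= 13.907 False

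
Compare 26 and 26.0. They are equal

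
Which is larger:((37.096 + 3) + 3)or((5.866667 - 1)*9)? ((5.866667 - 1)*9)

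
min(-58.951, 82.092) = -58.951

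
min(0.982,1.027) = 0.982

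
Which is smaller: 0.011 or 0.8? 0.011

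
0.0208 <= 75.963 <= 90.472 True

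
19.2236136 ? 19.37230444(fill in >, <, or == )<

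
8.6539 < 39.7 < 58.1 True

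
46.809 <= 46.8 False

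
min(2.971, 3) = 2.971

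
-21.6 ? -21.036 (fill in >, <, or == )<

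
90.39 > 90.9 False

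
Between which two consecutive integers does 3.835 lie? 3 and 4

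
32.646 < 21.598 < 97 False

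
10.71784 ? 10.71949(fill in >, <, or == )<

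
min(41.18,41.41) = 41.18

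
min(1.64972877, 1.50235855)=1.50235855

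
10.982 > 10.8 True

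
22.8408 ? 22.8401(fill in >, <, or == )>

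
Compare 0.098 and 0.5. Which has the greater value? 0.5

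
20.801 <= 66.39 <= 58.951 False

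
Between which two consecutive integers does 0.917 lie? 0 and 1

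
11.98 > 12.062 False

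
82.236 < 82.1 False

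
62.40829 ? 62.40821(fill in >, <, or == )>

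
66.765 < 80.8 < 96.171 True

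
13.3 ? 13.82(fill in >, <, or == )<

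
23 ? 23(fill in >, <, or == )==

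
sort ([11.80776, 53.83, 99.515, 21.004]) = [11.80776, 21.004, 53.83, 99.515]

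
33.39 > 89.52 False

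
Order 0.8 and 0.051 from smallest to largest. 0.051,0.8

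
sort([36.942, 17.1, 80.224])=[17.1, 36.942, 80.224]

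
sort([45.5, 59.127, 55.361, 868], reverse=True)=[868, 59.127, 55.361, 45.5]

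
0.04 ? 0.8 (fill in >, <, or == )<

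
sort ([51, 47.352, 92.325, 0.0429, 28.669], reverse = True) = [92.325, 51, 47.352, 28.669, 0.0429]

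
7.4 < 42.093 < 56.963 True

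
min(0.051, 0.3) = 0.051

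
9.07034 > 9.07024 True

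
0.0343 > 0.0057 True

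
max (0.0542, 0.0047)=0.0542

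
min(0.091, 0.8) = 0.091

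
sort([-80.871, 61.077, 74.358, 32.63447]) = [-80.871, 32.63447, 61.077, 74.358]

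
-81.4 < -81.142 True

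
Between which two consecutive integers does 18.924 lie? 18 and 19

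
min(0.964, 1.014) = 0.964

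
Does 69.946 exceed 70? No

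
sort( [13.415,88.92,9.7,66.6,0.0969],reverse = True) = [88.92,66.6,13.415,9.7,0.0969]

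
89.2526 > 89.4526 False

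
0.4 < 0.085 False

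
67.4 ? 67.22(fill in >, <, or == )>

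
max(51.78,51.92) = 51.92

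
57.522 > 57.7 False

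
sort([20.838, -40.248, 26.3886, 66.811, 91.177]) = [-40.248, 20.838, 26.3886, 66.811, 91.177]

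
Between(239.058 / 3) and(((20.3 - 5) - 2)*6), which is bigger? (((20.3 - 5) - 2)*6)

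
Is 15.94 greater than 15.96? No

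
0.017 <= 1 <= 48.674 True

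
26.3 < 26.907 True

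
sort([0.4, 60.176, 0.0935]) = [0.0935, 0.4, 60.176]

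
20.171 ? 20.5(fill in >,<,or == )<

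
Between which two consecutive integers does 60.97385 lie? 60 and 61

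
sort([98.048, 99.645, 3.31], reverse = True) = [99.645, 98.048, 3.31]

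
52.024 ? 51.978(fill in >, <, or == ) >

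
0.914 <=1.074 True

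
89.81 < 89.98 True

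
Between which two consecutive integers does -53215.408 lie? -53216 and -53215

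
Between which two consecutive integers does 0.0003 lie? 0 and 1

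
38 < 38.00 False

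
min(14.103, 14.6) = 14.103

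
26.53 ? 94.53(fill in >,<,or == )<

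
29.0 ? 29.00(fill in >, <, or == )==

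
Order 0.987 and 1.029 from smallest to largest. 0.987, 1.029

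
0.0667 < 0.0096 False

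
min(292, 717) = 292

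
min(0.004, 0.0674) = 0.004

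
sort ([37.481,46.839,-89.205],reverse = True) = [46.839,37.481,-89.205]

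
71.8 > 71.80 False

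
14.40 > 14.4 False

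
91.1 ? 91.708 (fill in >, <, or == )<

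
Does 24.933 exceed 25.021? No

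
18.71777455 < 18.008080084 False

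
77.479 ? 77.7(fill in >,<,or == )<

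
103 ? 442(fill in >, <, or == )<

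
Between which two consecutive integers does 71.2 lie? 71 and 72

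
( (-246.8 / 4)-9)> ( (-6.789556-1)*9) False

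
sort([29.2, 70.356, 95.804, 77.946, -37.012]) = [-37.012, 29.2, 70.356, 77.946, 95.804]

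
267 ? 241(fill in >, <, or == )>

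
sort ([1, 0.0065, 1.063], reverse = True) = [1.063, 1, 0.0065]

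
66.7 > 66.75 False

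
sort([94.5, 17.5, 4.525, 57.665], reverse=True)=[94.5, 57.665, 17.5, 4.525]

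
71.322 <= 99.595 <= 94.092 False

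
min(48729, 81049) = 48729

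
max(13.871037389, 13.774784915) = 13.871037389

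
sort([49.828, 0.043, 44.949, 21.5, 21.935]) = [0.043, 21.5, 21.935, 44.949, 49.828]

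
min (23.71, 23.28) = 23.28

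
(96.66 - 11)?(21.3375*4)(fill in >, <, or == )>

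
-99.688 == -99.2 False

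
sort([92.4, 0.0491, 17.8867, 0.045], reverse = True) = [92.4, 17.8867, 0.0491, 0.045]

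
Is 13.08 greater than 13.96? No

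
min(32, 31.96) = 31.96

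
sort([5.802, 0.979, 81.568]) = [0.979, 5.802, 81.568]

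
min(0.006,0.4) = 0.006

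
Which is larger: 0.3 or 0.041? 0.3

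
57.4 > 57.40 False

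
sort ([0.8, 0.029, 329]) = [0.029, 0.8, 329]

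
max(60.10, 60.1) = 60.1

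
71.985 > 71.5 True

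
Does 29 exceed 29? No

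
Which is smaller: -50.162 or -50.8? -50.8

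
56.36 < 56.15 False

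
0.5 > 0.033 True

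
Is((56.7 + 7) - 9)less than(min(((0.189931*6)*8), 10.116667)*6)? Yes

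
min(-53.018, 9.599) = -53.018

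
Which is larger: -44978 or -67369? -44978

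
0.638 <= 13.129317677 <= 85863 True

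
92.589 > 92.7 False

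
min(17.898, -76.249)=-76.249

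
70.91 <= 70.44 False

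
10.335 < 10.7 True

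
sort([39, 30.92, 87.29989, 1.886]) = [1.886, 30.92, 39, 87.29989]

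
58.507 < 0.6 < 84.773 False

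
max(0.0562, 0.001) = 0.0562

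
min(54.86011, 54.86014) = 54.86011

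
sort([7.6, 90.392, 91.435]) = [7.6, 90.392, 91.435]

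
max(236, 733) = 733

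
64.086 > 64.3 False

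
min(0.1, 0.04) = 0.04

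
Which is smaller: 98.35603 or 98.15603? 98.15603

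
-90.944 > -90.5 False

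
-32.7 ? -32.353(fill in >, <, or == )<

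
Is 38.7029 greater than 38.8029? No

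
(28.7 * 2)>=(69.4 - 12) True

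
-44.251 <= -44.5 False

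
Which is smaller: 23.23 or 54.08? 23.23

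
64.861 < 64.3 False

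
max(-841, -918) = -841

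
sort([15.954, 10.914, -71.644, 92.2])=[-71.644, 10.914, 15.954, 92.2]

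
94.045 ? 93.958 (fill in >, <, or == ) >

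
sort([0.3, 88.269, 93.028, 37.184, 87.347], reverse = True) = [93.028, 88.269, 87.347, 37.184, 0.3]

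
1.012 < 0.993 False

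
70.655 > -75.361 True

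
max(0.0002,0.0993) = 0.0993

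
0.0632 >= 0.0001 True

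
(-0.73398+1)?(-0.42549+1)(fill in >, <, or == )<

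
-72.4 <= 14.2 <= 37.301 True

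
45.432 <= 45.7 True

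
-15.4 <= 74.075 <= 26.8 False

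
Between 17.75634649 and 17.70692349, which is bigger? 17.75634649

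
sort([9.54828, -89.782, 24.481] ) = [-89.782, 9.54828, 24.481]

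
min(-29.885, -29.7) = -29.885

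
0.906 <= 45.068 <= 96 True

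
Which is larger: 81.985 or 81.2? 81.985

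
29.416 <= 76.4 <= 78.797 True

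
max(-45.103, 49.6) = 49.6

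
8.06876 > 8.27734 False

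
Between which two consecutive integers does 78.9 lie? 78 and 79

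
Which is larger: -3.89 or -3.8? -3.8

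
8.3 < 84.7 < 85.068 True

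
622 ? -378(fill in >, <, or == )>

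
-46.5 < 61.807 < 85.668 True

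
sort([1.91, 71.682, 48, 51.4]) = [1.91, 48, 51.4, 71.682]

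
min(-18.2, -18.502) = -18.502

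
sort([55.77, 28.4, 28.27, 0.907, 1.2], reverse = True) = [55.77, 28.4, 28.27, 1.2, 0.907]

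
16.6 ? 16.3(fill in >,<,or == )>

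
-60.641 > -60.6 False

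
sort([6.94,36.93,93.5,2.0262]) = [2.0262,6.94,36.93,93.5]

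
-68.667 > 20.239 False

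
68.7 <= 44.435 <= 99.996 False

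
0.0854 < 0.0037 False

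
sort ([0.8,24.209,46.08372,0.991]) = [0.8,0.991,24.209,46.08372]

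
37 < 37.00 False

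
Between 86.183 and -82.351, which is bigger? 86.183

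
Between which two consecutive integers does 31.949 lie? 31 and 32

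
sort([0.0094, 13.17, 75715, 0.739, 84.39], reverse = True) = [75715, 84.39, 13.17, 0.739, 0.0094]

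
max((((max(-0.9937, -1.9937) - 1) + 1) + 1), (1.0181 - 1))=0.0181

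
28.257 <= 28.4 True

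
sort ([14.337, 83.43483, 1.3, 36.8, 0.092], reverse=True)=[83.43483, 36.8, 14.337, 1.3, 0.092]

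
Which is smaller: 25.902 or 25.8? 25.8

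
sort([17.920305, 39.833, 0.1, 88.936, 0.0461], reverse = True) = [88.936, 39.833, 17.920305, 0.1, 0.0461]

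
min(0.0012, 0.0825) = 0.0012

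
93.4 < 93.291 False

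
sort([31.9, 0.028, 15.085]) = [0.028, 15.085, 31.9]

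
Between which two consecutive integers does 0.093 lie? 0 and 1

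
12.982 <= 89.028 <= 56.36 False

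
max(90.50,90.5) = 90.5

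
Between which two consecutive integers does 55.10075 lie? 55 and 56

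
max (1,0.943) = 1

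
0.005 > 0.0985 False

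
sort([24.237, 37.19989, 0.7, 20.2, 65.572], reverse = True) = [65.572, 37.19989, 24.237, 20.2, 0.7]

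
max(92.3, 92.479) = 92.479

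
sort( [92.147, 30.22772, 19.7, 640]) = [19.7, 30.22772, 92.147, 640]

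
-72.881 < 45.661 True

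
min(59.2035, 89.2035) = 59.2035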